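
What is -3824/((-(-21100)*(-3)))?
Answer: 956/15825 ≈ 0.060411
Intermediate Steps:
-3824/((-(-21100)*(-3))) = -3824/((-4220*15)) = -3824/(-63300) = -3824*(-1/63300) = 956/15825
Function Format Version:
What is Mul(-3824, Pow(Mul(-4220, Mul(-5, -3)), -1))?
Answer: Rational(956, 15825) ≈ 0.060411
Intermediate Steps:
Mul(-3824, Pow(Mul(-4220, Mul(-5, -3)), -1)) = Mul(-3824, Pow(Mul(-4220, 15), -1)) = Mul(-3824, Pow(-63300, -1)) = Mul(-3824, Rational(-1, 63300)) = Rational(956, 15825)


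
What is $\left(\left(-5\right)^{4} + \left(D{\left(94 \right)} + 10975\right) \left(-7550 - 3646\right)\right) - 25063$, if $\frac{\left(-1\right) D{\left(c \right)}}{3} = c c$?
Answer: $173883030$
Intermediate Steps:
$D{\left(c \right)} = - 3 c^{2}$ ($D{\left(c \right)} = - 3 c c = - 3 c^{2}$)
$\left(\left(-5\right)^{4} + \left(D{\left(94 \right)} + 10975\right) \left(-7550 - 3646\right)\right) - 25063 = \left(\left(-5\right)^{4} + \left(- 3 \cdot 94^{2} + 10975\right) \left(-7550 - 3646\right)\right) - 25063 = \left(625 + \left(\left(-3\right) 8836 + 10975\right) \left(-11196\right)\right) - 25063 = \left(625 + \left(-26508 + 10975\right) \left(-11196\right)\right) - 25063 = \left(625 - -173907468\right) - 25063 = \left(625 + 173907468\right) - 25063 = 173908093 - 25063 = 173883030$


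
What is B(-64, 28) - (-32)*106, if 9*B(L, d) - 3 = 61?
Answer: 30592/9 ≈ 3399.1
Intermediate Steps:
B(L, d) = 64/9 (B(L, d) = ⅓ + (⅑)*61 = ⅓ + 61/9 = 64/9)
B(-64, 28) - (-32)*106 = 64/9 - (-32)*106 = 64/9 - 1*(-3392) = 64/9 + 3392 = 30592/9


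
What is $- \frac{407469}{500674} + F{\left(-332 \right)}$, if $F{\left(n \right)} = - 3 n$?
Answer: $\frac{498263835}{500674} \approx 995.19$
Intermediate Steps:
$- \frac{407469}{500674} + F{\left(-332 \right)} = - \frac{407469}{500674} - -996 = \left(-407469\right) \frac{1}{500674} + 996 = - \frac{407469}{500674} + 996 = \frac{498263835}{500674}$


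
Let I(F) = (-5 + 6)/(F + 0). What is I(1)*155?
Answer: 155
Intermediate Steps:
I(F) = 1/F
I(1)*155 = 155/1 = 1*155 = 155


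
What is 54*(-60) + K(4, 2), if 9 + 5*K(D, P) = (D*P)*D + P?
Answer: -3235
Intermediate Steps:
K(D, P) = -9/5 + P/5 + P*D²/5 (K(D, P) = -9/5 + ((D*P)*D + P)/5 = -9/5 + (P*D² + P)/5 = -9/5 + (P + P*D²)/5 = -9/5 + (P/5 + P*D²/5) = -9/5 + P/5 + P*D²/5)
54*(-60) + K(4, 2) = 54*(-60) + (-9/5 + (⅕)*2 + (⅕)*2*4²) = -3240 + (-9/5 + ⅖ + (⅕)*2*16) = -3240 + (-9/5 + ⅖ + 32/5) = -3240 + 5 = -3235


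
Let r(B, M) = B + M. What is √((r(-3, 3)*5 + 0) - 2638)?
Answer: I*√2638 ≈ 51.361*I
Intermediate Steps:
√((r(-3, 3)*5 + 0) - 2638) = √(((-3 + 3)*5 + 0) - 2638) = √((0*5 + 0) - 2638) = √((0 + 0) - 2638) = √(0 - 2638) = √(-2638) = I*√2638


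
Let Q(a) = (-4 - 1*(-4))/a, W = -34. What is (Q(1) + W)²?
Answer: 1156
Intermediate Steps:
Q(a) = 0 (Q(a) = (-4 + 4)/a = 0/a = 0)
(Q(1) + W)² = (0 - 34)² = (-34)² = 1156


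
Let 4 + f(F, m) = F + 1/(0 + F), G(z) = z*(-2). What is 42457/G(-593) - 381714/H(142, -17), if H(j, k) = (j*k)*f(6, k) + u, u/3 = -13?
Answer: 507324667/4687072 ≈ 108.24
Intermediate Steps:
G(z) = -2*z
u = -39 (u = 3*(-13) = -39)
f(F, m) = -4 + F + 1/F (f(F, m) = -4 + (F + 1/(0 + F)) = -4 + (F + 1/F) = -4 + F + 1/F)
H(j, k) = -39 + 13*j*k/6 (H(j, k) = (j*k)*(-4 + 6 + 1/6) - 39 = (j*k)*(-4 + 6 + ⅙) - 39 = (j*k)*(13/6) - 39 = 13*j*k/6 - 39 = -39 + 13*j*k/6)
42457/G(-593) - 381714/H(142, -17) = 42457/((-2*(-593))) - 381714/(-39 + (13/6)*142*(-17)) = 42457/1186 - 381714/(-39 - 15691/3) = 42457*(1/1186) - 381714/(-15808/3) = 42457/1186 - 381714*(-3/15808) = 42457/1186 + 572571/7904 = 507324667/4687072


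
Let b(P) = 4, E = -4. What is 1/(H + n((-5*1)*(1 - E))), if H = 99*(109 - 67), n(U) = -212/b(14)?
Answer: 1/4105 ≈ 0.00024361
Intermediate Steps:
n(U) = -53 (n(U) = -212/4 = -212*¼ = -53)
H = 4158 (H = 99*42 = 4158)
1/(H + n((-5*1)*(1 - E))) = 1/(4158 - 53) = 1/4105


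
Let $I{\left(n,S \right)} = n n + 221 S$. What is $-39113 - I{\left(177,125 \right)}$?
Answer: $-98067$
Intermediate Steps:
$I{\left(n,S \right)} = n^{2} + 221 S$
$-39113 - I{\left(177,125 \right)} = -39113 - \left(177^{2} + 221 \cdot 125\right) = -39113 - \left(31329 + 27625\right) = -39113 - 58954 = -98067$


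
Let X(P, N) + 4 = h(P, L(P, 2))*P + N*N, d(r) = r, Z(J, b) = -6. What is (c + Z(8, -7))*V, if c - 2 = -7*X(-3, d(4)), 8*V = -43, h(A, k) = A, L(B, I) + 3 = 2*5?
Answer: 6493/8 ≈ 811.63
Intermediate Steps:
L(B, I) = 7 (L(B, I) = -3 + 2*5 = -3 + 10 = 7)
X(P, N) = -4 + N**2 + P**2 (X(P, N) = -4 + (P*P + N*N) = -4 + (P**2 + N**2) = -4 + (N**2 + P**2) = -4 + N**2 + P**2)
V = -43/8 (V = (1/8)*(-43) = -43/8 ≈ -5.3750)
c = -145 (c = 2 - 7*(-4 + 4**2 + (-3)**2) = 2 - 7*(-4 + 16 + 9) = 2 - 7*21 = 2 - 147 = -145)
(c + Z(8, -7))*V = (-145 - 6)*(-43/8) = -151*(-43/8) = 6493/8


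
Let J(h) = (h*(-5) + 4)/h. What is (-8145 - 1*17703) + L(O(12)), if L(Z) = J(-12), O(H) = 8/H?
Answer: -77560/3 ≈ -25853.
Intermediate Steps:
J(h) = (4 - 5*h)/h (J(h) = (-5*h + 4)/h = (4 - 5*h)/h)
L(Z) = -16/3 (L(Z) = -5 + 4/(-12) = -5 + 4*(-1/12) = -5 - 1/3 = -16/3)
(-8145 - 1*17703) + L(O(12)) = (-8145 - 1*17703) - 16/3 = (-8145 - 17703) - 16/3 = -25848 - 16/3 = -77560/3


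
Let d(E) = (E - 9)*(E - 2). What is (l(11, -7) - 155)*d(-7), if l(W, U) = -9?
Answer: -23616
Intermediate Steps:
d(E) = (-9 + E)*(-2 + E)
(l(11, -7) - 155)*d(-7) = (-9 - 155)*(18 + (-7)² - 11*(-7)) = -164*(18 + 49 + 77) = -164*144 = -23616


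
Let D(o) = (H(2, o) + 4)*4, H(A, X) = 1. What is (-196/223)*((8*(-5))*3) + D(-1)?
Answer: 27980/223 ≈ 125.47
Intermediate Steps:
D(o) = 20 (D(o) = (1 + 4)*4 = 5*4 = 20)
(-196/223)*((8*(-5))*3) + D(-1) = (-196/223)*((8*(-5))*3) + 20 = (-196*1/223)*(-40*3) + 20 = -196/223*(-120) + 20 = 23520/223 + 20 = 27980/223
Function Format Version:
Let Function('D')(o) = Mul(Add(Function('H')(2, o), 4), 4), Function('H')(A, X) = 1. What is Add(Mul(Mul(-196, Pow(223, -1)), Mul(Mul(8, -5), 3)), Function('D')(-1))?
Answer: Rational(27980, 223) ≈ 125.47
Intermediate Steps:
Function('D')(o) = 20 (Function('D')(o) = Mul(Add(1, 4), 4) = Mul(5, 4) = 20)
Add(Mul(Mul(-196, Pow(223, -1)), Mul(Mul(8, -5), 3)), Function('D')(-1)) = Add(Mul(Mul(-196, Pow(223, -1)), Mul(Mul(8, -5), 3)), 20) = Add(Mul(Mul(-196, Rational(1, 223)), Mul(-40, 3)), 20) = Add(Mul(Rational(-196, 223), -120), 20) = Add(Rational(23520, 223), 20) = Rational(27980, 223)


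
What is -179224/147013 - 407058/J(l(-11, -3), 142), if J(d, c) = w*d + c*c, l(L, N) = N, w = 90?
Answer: -31704150005/1462338311 ≈ -21.680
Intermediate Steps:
J(d, c) = c² + 90*d (J(d, c) = 90*d + c*c = 90*d + c² = c² + 90*d)
-179224/147013 - 407058/J(l(-11, -3), 142) = -179224/147013 - 407058/(142² + 90*(-3)) = -179224*1/147013 - 407058/(20164 - 270) = -179224/147013 - 407058/19894 = -179224/147013 - 407058*1/19894 = -179224/147013 - 203529/9947 = -31704150005/1462338311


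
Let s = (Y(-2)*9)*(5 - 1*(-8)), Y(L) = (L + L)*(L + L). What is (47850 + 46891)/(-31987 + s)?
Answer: -94741/30115 ≈ -3.1460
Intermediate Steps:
Y(L) = 4*L² (Y(L) = (2*L)*(2*L) = 4*L²)
s = 1872 (s = ((4*(-2)²)*9)*(5 - 1*(-8)) = ((4*4)*9)*(5 + 8) = (16*9)*13 = 144*13 = 1872)
(47850 + 46891)/(-31987 + s) = (47850 + 46891)/(-31987 + 1872) = 94741/(-30115) = 94741*(-1/30115) = -94741/30115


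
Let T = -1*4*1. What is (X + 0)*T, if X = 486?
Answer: -1944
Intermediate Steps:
T = -4 (T = -4*1 = -4)
(X + 0)*T = (486 + 0)*(-4) = 486*(-4) = -1944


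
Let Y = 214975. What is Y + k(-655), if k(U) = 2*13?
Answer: 215001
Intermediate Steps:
k(U) = 26
Y + k(-655) = 214975 + 26 = 215001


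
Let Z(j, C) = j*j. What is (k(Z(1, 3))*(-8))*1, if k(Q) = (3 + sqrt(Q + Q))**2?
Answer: -88 - 48*sqrt(2) ≈ -155.88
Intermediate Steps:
Z(j, C) = j**2
k(Q) = (3 + sqrt(2)*sqrt(Q))**2 (k(Q) = (3 + sqrt(2*Q))**2 = (3 + sqrt(2)*sqrt(Q))**2)
(k(Z(1, 3))*(-8))*1 = ((3 + sqrt(2)*sqrt(1**2))**2*(-8))*1 = ((3 + sqrt(2)*sqrt(1))**2*(-8))*1 = ((3 + sqrt(2)*1)**2*(-8))*1 = ((3 + sqrt(2))**2*(-8))*1 = -8*(3 + sqrt(2))**2*1 = -8*(3 + sqrt(2))**2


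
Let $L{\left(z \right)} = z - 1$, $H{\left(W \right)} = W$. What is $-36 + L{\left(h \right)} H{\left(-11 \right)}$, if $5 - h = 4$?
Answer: $-36$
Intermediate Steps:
$h = 1$ ($h = 5 - 4 = 1$)
$L{\left(z \right)} = -1 + z$
$-36 + L{\left(h \right)} H{\left(-11 \right)} = -36 + \left(-1 + 1\right) \left(-11\right) = -36 + 0 \left(-11\right) = -36 + 0 = -36$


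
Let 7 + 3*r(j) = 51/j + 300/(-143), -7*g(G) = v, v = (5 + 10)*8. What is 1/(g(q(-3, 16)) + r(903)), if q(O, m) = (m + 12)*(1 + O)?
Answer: -18447/371830 ≈ -0.049611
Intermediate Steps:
v = 120 (v = 15*8 = 120)
q(O, m) = (1 + O)*(12 + m) (q(O, m) = (12 + m)*(1 + O) = (1 + O)*(12 + m))
g(G) = -120/7 (g(G) = -1/7*120 = -120/7)
r(j) = -1301/429 + 17/j (r(j) = -7/3 + (51/j + 300/(-143))/3 = -7/3 + (51/j + 300*(-1/143))/3 = -7/3 + (51/j - 300/143)/3 = -7/3 + (-300/143 + 51/j)/3 = -7/3 + (-100/143 + 17/j) = -1301/429 + 17/j)
1/(g(q(-3, 16)) + r(903)) = 1/(-120/7 + (-1301/429 + 17/903)) = 1/(-120/7 - 389170/129129) = 1/(-371830/18447) = -18447/371830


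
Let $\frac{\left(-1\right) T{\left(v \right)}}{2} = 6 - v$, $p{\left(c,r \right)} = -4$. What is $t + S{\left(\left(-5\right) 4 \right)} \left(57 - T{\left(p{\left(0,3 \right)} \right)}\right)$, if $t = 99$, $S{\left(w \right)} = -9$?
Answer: $-594$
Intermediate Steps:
$T{\left(v \right)} = -12 + 2 v$ ($T{\left(v \right)} = - 2 \left(6 - v\right) = -12 + 2 v$)
$t + S{\left(\left(-5\right) 4 \right)} \left(57 - T{\left(p{\left(0,3 \right)} \right)}\right) = 99 - 9 \left(57 - \left(-12 + 2 \left(-4\right)\right)\right) = 99 - 9 \left(57 - \left(-12 - 8\right)\right) = 99 - 9 \left(57 - -20\right) = 99 - 9 \left(57 + 20\right) = 99 - 693 = -594$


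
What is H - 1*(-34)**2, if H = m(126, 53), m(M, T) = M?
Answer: -1030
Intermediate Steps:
H = 126
H - 1*(-34)**2 = 126 - 1*(-34)**2 = 126 - 1*1156 = 126 - 1156 = -1030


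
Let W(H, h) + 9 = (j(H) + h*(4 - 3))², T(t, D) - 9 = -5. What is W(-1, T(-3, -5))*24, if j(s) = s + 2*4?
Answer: 2688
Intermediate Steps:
T(t, D) = 4 (T(t, D) = 9 - 5 = 4)
j(s) = 8 + s (j(s) = s + 8 = 8 + s)
W(H, h) = -9 + (8 + H + h)² (W(H, h) = -9 + ((8 + H) + h*(4 - 3))² = -9 + ((8 + H) + h*1)² = -9 + ((8 + H) + h)² = -9 + (8 + H + h)²)
W(-1, T(-3, -5))*24 = (-9 + (8 - 1 + 4)²)*24 = (-9 + 11²)*24 = (-9 + 121)*24 = 112*24 = 2688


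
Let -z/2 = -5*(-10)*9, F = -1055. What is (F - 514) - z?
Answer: -669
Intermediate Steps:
z = -900 (z = -2*(-5*(-10))*9 = -100*9 = -2*450 = -900)
(F - 514) - z = (-1055 - 514) - 1*(-900) = -1569 + 900 = -669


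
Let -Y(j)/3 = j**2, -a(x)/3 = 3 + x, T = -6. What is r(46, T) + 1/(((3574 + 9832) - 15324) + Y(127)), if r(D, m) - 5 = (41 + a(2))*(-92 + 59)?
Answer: -42910166/50305 ≈ -853.00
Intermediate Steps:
a(x) = -9 - 3*x (a(x) = -3*(3 + x) = -9 - 3*x)
r(D, m) = -853 (r(D, m) = 5 + (41 + (-9 - 3*2))*(-92 + 59) = 5 + (41 + (-9 - 6))*(-33) = 5 + (41 - 15)*(-33) = 5 + 26*(-33) = 5 - 858 = -853)
Y(j) = -3*j**2
r(46, T) + 1/(((3574 + 9832) - 15324) + Y(127)) = -853 + 1/(((3574 + 9832) - 15324) - 3*127**2) = -853 + 1/((13406 - 15324) - 3*16129) = -853 + 1/(-1918 - 48387) = -853 + 1/(-50305) = -853 - 1/50305 = -42910166/50305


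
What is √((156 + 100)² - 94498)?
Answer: 3*I*√3218 ≈ 170.18*I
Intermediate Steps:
√((156 + 100)² - 94498) = √(256² - 94498) = √(65536 - 94498) = √(-28962) = 3*I*√3218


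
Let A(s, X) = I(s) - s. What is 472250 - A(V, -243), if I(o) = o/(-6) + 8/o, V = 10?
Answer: 7083913/15 ≈ 4.7226e+5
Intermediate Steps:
I(o) = 8/o - o/6 (I(o) = o*(-⅙) + 8/o = -o/6 + 8/o = 8/o - o/6)
A(s, X) = 8/s - 7*s/6 (A(s, X) = (8/s - s/6) - s = 8/s - 7*s/6)
472250 - A(V, -243) = 472250 - (8/10 - 7/6*10) = 472250 - (8*(⅒) - 35/3) = 472250 - (⅘ - 35/3) = 472250 - 1*(-163/15) = 472250 + 163/15 = 7083913/15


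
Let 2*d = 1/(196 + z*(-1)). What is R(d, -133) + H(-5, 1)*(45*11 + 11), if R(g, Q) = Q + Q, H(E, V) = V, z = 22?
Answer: 240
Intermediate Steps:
d = 1/348 (d = 1/(2*(196 + 22*(-1))) = 1/(2*(196 - 22)) = (½)/174 = (½)*(1/174) = 1/348 ≈ 0.0028736)
R(g, Q) = 2*Q
R(d, -133) + H(-5, 1)*(45*11 + 11) = 2*(-133) + 1*(45*11 + 11) = -266 + 1*(495 + 11) = -266 + 1*506 = -266 + 506 = 240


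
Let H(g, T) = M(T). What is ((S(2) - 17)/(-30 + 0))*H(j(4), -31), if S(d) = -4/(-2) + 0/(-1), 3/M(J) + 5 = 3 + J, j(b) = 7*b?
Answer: -1/22 ≈ -0.045455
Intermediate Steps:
M(J) = 3/(-2 + J) (M(J) = 3/(-5 + (3 + J)) = 3/(-2 + J))
H(g, T) = 3/(-2 + T)
S(d) = 2 (S(d) = -4*(-½) + 0*(-1) = 2 + 0 = 2)
((S(2) - 17)/(-30 + 0))*H(j(4), -31) = ((2 - 17)/(-30 + 0))*(3/(-2 - 31)) = (-15/(-30))*(3/(-33)) = (-15*(-1/30))*(3*(-1/33)) = (½)*(-1/11) = -1/22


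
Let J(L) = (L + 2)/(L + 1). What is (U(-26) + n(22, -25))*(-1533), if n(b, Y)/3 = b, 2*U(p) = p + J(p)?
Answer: -2049621/25 ≈ -81985.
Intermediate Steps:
J(L) = (2 + L)/(1 + L)
U(p) = p/2 + (2 + p)/(2*(1 + p)) (U(p) = (p + (2 + p)/(1 + p))/2 = p/2 + (2 + p)/(2*(1 + p)))
n(b, Y) = 3*b
(U(-26) + n(22, -25))*(-1533) = ((2 - 26 - 26*(1 - 26))/(2*(1 - 26)) + 3*22)*(-1533) = ((½)*(2 - 26 - 26*(-25))/(-25) + 66)*(-1533) = ((½)*(-1/25)*(2 - 26 + 650) + 66)*(-1533) = ((½)*(-1/25)*626 + 66)*(-1533) = (-313/25 + 66)*(-1533) = (1337/25)*(-1533) = -2049621/25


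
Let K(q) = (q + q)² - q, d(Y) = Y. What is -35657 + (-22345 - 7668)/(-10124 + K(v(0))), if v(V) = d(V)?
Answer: -360961455/10124 ≈ -35654.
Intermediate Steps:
v(V) = V
K(q) = -q + 4*q² (K(q) = (2*q)² - q = 4*q² - q = -q + 4*q²)
-35657 + (-22345 - 7668)/(-10124 + K(v(0))) = -35657 + (-22345 - 7668)/(-10124 + 0*(-1 + 4*0)) = -35657 - 30013/(-10124 + 0*(-1 + 0)) = -35657 - 30013/(-10124 + 0*(-1)) = -35657 - 30013/(-10124 + 0) = -35657 - 30013/(-10124) = -35657 - 30013*(-1/10124) = -35657 + 30013/10124 = -360961455/10124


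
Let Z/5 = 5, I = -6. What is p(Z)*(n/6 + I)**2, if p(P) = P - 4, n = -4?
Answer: 2800/3 ≈ 933.33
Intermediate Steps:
Z = 25 (Z = 5*5 = 25)
p(P) = -4 + P
p(Z)*(n/6 + I)**2 = (-4 + 25)*(-4/6 - 6)**2 = 21*(-4*1/6 - 6)**2 = 21*(-2/3 - 6)**2 = 21*(-20/3)**2 = 21*(400/9) = 2800/3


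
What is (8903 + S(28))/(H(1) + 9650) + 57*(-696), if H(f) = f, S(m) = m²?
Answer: -127621595/3217 ≈ -39671.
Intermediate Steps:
(8903 + S(28))/(H(1) + 9650) + 57*(-696) = (8903 + 28²)/(1 + 9650) + 57*(-696) = (8903 + 784)/9651 - 39672 = 9687*(1/9651) - 39672 = 3229/3217 - 39672 = -127621595/3217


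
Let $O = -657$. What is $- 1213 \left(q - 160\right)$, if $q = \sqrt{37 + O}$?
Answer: $194080 - 2426 i \sqrt{155} \approx 1.9408 \cdot 10^{5} - 30203.0 i$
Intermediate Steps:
$q = 2 i \sqrt{155}$ ($q = \sqrt{37 - 657} = \sqrt{-620} = 2 i \sqrt{155} \approx 24.9 i$)
$- 1213 \left(q - 160\right) = - 1213 \left(2 i \sqrt{155} - 160\right) = - 1213 \left(-160 + 2 i \sqrt{155}\right) = 194080 - 2426 i \sqrt{155}$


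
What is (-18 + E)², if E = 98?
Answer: 6400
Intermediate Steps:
(-18 + E)² = (-18 + 98)² = 80² = 6400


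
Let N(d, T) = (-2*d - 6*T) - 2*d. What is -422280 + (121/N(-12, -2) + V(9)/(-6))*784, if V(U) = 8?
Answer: -6326164/15 ≈ -4.2174e+5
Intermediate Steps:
N(d, T) = -6*T - 4*d (N(d, T) = (-6*T - 2*d) - 2*d = -6*T - 4*d)
-422280 + (121/N(-12, -2) + V(9)/(-6))*784 = -422280 + (121/(-6*(-2) - 4*(-12)) + 8/(-6))*784 = -422280 + (121/(12 + 48) + 8*(-⅙))*784 = -422280 + (121/60 - 4/3)*784 = -422280 + (41/60)*784 = -422280 + 8036/15 = -6326164/15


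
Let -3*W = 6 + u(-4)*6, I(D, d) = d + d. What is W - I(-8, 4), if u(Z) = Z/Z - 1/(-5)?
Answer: -62/5 ≈ -12.400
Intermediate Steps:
I(D, d) = 2*d
u(Z) = 6/5 (u(Z) = 1 - 1*(-1/5) = 1 + 1/5 = 6/5)
W = -22/5 (W = -(6 + (6/5)*6)/3 = -(6 + 36/5)/3 = -1/3*66/5 = -22/5 ≈ -4.4000)
W - I(-8, 4) = -22/5 - 2*4 = -22/5 - 1*8 = -22/5 - 8 = -62/5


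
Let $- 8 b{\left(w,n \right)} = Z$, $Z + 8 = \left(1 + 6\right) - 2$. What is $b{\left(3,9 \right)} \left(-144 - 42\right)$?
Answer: $- \frac{279}{4} \approx -69.75$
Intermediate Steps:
$Z = -3$ ($Z = -8 + \left(\left(1 + 6\right) - 2\right) = -8 + \left(7 - 2\right) = -8 + 5 = -3$)
$b{\left(w,n \right)} = \frac{3}{8}$ ($b{\left(w,n \right)} = \left(- \frac{1}{8}\right) \left(-3\right) = \frac{3}{8}$)
$b{\left(3,9 \right)} \left(-144 - 42\right) = \frac{3 \left(-144 - 42\right)}{8} = \frac{3}{8} \left(-186\right) = - \frac{279}{4}$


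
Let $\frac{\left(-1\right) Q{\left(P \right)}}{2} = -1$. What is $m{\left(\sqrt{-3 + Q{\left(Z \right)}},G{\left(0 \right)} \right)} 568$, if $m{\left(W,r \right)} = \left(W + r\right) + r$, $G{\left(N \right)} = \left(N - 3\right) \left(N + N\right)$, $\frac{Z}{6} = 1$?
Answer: $568 i \approx 568.0 i$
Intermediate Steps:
$Z = 6$ ($Z = 6 \cdot 1 = 6$)
$Q{\left(P \right)} = 2$ ($Q{\left(P \right)} = \left(-2\right) \left(-1\right) = 2$)
$G{\left(N \right)} = 2 N \left(-3 + N\right)$ ($G{\left(N \right)} = \left(-3 + N\right) 2 N = 2 N \left(-3 + N\right)$)
$m{\left(W,r \right)} = W + 2 r$
$m{\left(\sqrt{-3 + Q{\left(Z \right)}},G{\left(0 \right)} \right)} 568 = \left(\sqrt{-3 + 2} + 2 \cdot 2 \cdot 0 \left(-3 + 0\right)\right) 568 = \left(\sqrt{-1} + 2 \cdot 2 \cdot 0 \left(-3\right)\right) 568 = \left(i + 2 \cdot 0\right) 568 = \left(i + 0\right) 568 = i 568 = 568 i$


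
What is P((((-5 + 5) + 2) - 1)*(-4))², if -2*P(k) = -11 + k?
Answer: 225/4 ≈ 56.250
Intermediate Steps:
P(k) = 11/2 - k/2 (P(k) = -(-11 + k)/2 = 11/2 - k/2)
P((((-5 + 5) + 2) - 1)*(-4))² = (11/2 - (((-5 + 5) + 2) - 1)*(-4)/2)² = (11/2 - ((0 + 2) - 1)*(-4)/2)² = (11/2 - (2 - 1)*(-4)/2)² = (11/2 - (-4)/2)² = (11/2 - ½*(-4))² = (11/2 + 2)² = (15/2)² = 225/4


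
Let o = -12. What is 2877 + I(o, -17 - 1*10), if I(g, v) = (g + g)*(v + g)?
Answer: 3813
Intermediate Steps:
I(g, v) = 2*g*(g + v) (I(g, v) = (2*g)*(g + v) = 2*g*(g + v))
2877 + I(o, -17 - 1*10) = 2877 + 2*(-12)*(-12 + (-17 - 1*10)) = 2877 + 2*(-12)*(-12 + (-17 - 10)) = 2877 + 2*(-12)*(-12 - 27) = 2877 + 2*(-12)*(-39) = 2877 + 936 = 3813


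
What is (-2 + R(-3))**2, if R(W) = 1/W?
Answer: 49/9 ≈ 5.4444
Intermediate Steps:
(-2 + R(-3))**2 = (-2 + 1/(-3))**2 = (-2 - 1/3)**2 = (-7/3)**2 = 49/9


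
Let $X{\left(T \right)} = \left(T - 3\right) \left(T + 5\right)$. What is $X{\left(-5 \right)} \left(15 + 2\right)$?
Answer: $0$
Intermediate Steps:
$X{\left(T \right)} = \left(-3 + T\right) \left(5 + T\right)$
$X{\left(-5 \right)} \left(15 + 2\right) = \left(-15 + \left(-5\right)^{2} + 2 \left(-5\right)\right) \left(15 + 2\right) = \left(-15 + 25 - 10\right) 17 = 0 \cdot 17 = 0$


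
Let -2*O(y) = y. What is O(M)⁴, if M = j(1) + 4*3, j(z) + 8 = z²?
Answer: 625/16 ≈ 39.063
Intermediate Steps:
j(z) = -8 + z²
M = 5 (M = (-8 + 1²) + 4*3 = (-8 + 1) + 12 = -7 + 12 = 5)
O(y) = -y/2
O(M)⁴ = (-½*5)⁴ = (-5/2)⁴ = 625/16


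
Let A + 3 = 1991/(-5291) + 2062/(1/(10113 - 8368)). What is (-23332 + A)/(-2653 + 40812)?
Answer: 1719505074/18354479 ≈ 93.683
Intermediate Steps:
A = 1730727766/481 (A = -3 + (1991/(-5291) + 2062/(1/(10113 - 8368))) = -3 + (1991*(-1/5291) + 2062/(1/1745)) = -3 + (-181/481 + 2062/(1/1745)) = -3 + (-181/481 + 2062*1745) = -3 + (-181/481 + 3598190) = -3 + 1730729209/481 = 1730727766/481 ≈ 3.5982e+6)
(-23332 + A)/(-2653 + 40812) = (-23332 + 1730727766/481)/(-2653 + 40812) = (1719505074/481)/38159 = (1719505074/481)*(1/38159) = 1719505074/18354479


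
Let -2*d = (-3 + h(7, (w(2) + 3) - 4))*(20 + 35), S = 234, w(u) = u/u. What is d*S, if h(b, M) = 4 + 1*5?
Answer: -38610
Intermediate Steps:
w(u) = 1
h(b, M) = 9 (h(b, M) = 4 + 5 = 9)
d = -165 (d = -(-3 + 9)*(20 + 35)/2 = -3*55 = -1/2*330 = -165)
d*S = -165*234 = -38610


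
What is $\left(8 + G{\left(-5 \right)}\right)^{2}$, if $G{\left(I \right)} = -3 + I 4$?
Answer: $225$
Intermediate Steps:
$G{\left(I \right)} = -3 + 4 I$
$\left(8 + G{\left(-5 \right)}\right)^{2} = \left(8 + \left(-3 + 4 \left(-5\right)\right)\right)^{2} = \left(8 - 23\right)^{2} = \left(-15\right)^{2} = 225$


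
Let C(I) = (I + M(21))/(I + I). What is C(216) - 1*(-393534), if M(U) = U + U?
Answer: 28334491/72 ≈ 3.9353e+5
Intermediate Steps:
M(U) = 2*U
C(I) = (42 + I)/(2*I) (C(I) = (I + 2*21)/(I + I) = (I + 42)/((2*I)) = (42 + I)*(1/(2*I)) = (42 + I)/(2*I))
C(216) - 1*(-393534) = (1/2)*(42 + 216)/216 - 1*(-393534) = (1/2)*(1/216)*258 + 393534 = 43/72 + 393534 = 28334491/72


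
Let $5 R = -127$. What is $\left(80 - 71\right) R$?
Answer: $- \frac{1143}{5} \approx -228.6$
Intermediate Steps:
$R = - \frac{127}{5}$ ($R = \frac{1}{5} \left(-127\right) = - \frac{127}{5} \approx -25.4$)
$\left(80 - 71\right) R = \left(80 - 71\right) \left(- \frac{127}{5}\right) = 9 \left(- \frac{127}{5}\right) = - \frac{1143}{5}$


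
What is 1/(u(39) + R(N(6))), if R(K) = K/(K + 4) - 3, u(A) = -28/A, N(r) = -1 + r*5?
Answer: -143/406 ≈ -0.35222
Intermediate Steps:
N(r) = -1 + 5*r
R(K) = -3 + K/(4 + K) (R(K) = K/(4 + K) - 3 = -3 + K/(4 + K))
1/(u(39) + R(N(6))) = 1/(-28/39 + 2*(-6 - (-1 + 5*6))/(4 + (-1 + 5*6))) = 1/(-28*1/39 + 2*(-6 - (-1 + 30))/(4 + (-1 + 30))) = 1/(-28/39 + 2*(-6 - 1*29)/(4 + 29)) = 1/(-28/39 + 2*(-6 - 29)/33) = 1/(-28/39 + 2*(1/33)*(-35)) = 1/(-28/39 - 70/33) = 1/(-406/143) = -143/406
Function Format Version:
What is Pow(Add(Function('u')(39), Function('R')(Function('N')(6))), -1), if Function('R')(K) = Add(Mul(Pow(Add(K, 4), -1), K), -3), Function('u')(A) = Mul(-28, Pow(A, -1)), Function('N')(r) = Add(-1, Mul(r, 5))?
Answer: Rational(-143, 406) ≈ -0.35222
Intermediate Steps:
Function('N')(r) = Add(-1, Mul(5, r))
Function('R')(K) = Add(-3, Mul(K, Pow(Add(4, K), -1))) (Function('R')(K) = Add(Mul(Pow(Add(4, K), -1), K), -3) = Add(Mul(K, Pow(Add(4, K), -1)), -3) = Add(-3, Mul(K, Pow(Add(4, K), -1))))
Pow(Add(Function('u')(39), Function('R')(Function('N')(6))), -1) = Pow(Add(Mul(-28, Pow(39, -1)), Mul(2, Pow(Add(4, Add(-1, Mul(5, 6))), -1), Add(-6, Mul(-1, Add(-1, Mul(5, 6)))))), -1) = Pow(Add(Mul(-28, Rational(1, 39)), Mul(2, Pow(Add(4, Add(-1, 30)), -1), Add(-6, Mul(-1, Add(-1, 30))))), -1) = Pow(Add(Rational(-28, 39), Mul(2, Pow(Add(4, 29), -1), Add(-6, Mul(-1, 29)))), -1) = Pow(Add(Rational(-28, 39), Mul(2, Pow(33, -1), Add(-6, -29))), -1) = Pow(Add(Rational(-28, 39), Mul(2, Rational(1, 33), -35)), -1) = Pow(Add(Rational(-28, 39), Rational(-70, 33)), -1) = Pow(Rational(-406, 143), -1) = Rational(-143, 406)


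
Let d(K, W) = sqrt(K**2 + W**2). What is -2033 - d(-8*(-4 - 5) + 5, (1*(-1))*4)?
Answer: -2033 - sqrt(5945) ≈ -2110.1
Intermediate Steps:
-2033 - d(-8*(-4 - 5) + 5, (1*(-1))*4) = -2033 - sqrt((-8*(-4 - 5) + 5)**2 + ((1*(-1))*4)**2) = -2033 - sqrt((-8*(-9) + 5)**2 + (-1*4)**2) = -2033 - sqrt((-2*(-36) + 5)**2 + (-4)**2) = -2033 - sqrt((72 + 5)**2 + 16) = -2033 - sqrt(77**2 + 16) = -2033 - sqrt(5929 + 16) = -2033 - sqrt(5945)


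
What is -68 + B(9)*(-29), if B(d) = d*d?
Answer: -2417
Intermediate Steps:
B(d) = d²
-68 + B(9)*(-29) = -68 + 9²*(-29) = -68 + 81*(-29) = -68 - 2349 = -2417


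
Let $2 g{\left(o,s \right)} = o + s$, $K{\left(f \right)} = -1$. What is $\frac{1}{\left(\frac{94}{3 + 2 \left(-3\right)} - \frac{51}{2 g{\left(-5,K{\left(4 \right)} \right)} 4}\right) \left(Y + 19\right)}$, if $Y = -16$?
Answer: $- \frac{8}{701} \approx -0.011412$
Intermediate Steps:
$g{\left(o,s \right)} = \frac{o}{2} + \frac{s}{2}$ ($g{\left(o,s \right)} = \frac{o + s}{2} = \frac{o}{2} + \frac{s}{2}$)
$\frac{1}{\left(\frac{94}{3 + 2 \left(-3\right)} - \frac{51}{2 g{\left(-5,K{\left(4 \right)} \right)} 4}\right) \left(Y + 19\right)} = \frac{1}{\left(\frac{94}{3 + 2 \left(-3\right)} - \frac{51}{2 \left(\frac{1}{2} \left(-5\right) + \frac{1}{2} \left(-1\right)\right) 4}\right) \left(-16 + 19\right)} = \frac{1}{\left(\frac{94}{3 - 6} - \frac{51}{2 \left(- \frac{5}{2} - \frac{1}{2}\right) 4}\right) 3} = \frac{1}{\left(\frac{94}{-3} - \frac{51}{2 \left(-3\right) 4}\right) 3} = \frac{1}{\left(94 \left(- \frac{1}{3}\right) - \frac{51}{\left(-6\right) 4}\right) 3} = \frac{1}{\left(- \frac{94}{3} - \frac{51}{-24}\right) 3} = \frac{1}{\left(- \frac{94}{3} - - \frac{17}{8}\right) 3} = \frac{1}{\left(- \frac{94}{3} + \frac{17}{8}\right) 3} = \frac{1}{\left(- \frac{701}{24}\right) 3} = \frac{1}{- \frac{701}{8}} = - \frac{8}{701}$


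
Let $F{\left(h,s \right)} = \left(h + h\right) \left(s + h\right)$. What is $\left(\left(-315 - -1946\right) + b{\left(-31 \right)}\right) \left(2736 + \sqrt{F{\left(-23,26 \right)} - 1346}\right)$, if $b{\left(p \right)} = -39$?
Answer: $4355712 + 3184 i \sqrt{371} \approx 4.3557 \cdot 10^{6} + 61328.0 i$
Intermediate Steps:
$F{\left(h,s \right)} = 2 h \left(h + s\right)$
$\left(\left(-315 - -1946\right) + b{\left(-31 \right)}\right) \left(2736 + \sqrt{F{\left(-23,26 \right)} - 1346}\right) = \left(\left(-315 - -1946\right) - 39\right) \left(2736 + \sqrt{2 \left(-23\right) \left(-23 + 26\right) - 1346}\right) = \left(\left(-315 + 1946\right) - 39\right) \left(2736 + \sqrt{2 \left(-23\right) 3 - 1346}\right) = \left(1631 - 39\right) \left(2736 + \sqrt{-138 - 1346}\right) = 1592 \left(2736 + \sqrt{-1484}\right) = 1592 \left(2736 + 2 i \sqrt{371}\right) = 4355712 + 3184 i \sqrt{371}$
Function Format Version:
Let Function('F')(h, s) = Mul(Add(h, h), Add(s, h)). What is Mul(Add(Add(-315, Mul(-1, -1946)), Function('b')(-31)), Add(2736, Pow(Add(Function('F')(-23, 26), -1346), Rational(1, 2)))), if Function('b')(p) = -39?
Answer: Add(4355712, Mul(3184, I, Pow(371, Rational(1, 2)))) ≈ Add(4.3557e+6, Mul(61328., I))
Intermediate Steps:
Function('F')(h, s) = Mul(2, h, Add(h, s)) (Function('F')(h, s) = Mul(Mul(2, h), Add(h, s)) = Mul(2, h, Add(h, s)))
Mul(Add(Add(-315, Mul(-1, -1946)), Function('b')(-31)), Add(2736, Pow(Add(Function('F')(-23, 26), -1346), Rational(1, 2)))) = Mul(Add(Add(-315, Mul(-1, -1946)), -39), Add(2736, Pow(Add(Mul(2, -23, Add(-23, 26)), -1346), Rational(1, 2)))) = Mul(Add(Add(-315, 1946), -39), Add(2736, Pow(Add(Mul(2, -23, 3), -1346), Rational(1, 2)))) = Mul(Add(1631, -39), Add(2736, Pow(Add(-138, -1346), Rational(1, 2)))) = Mul(1592, Add(2736, Pow(-1484, Rational(1, 2)))) = Mul(1592, Add(2736, Mul(2, I, Pow(371, Rational(1, 2))))) = Add(4355712, Mul(3184, I, Pow(371, Rational(1, 2))))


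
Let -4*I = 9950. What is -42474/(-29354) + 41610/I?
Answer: -223153173/14603615 ≈ -15.281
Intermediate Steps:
I = -4975/2 (I = -¼*9950 = -4975/2 ≈ -2487.5)
-42474/(-29354) + 41610/I = -42474/(-29354) + 41610/(-4975/2) = -42474*(-1/29354) + 41610*(-2/4975) = 21237/14677 - 16644/995 = -223153173/14603615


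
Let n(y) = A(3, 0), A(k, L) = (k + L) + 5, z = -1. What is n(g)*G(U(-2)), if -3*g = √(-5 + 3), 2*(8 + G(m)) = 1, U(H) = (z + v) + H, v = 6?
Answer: -60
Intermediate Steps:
U(H) = 5 + H (U(H) = (-1 + 6) + H = 5 + H)
G(m) = -15/2 (G(m) = -8 + (½)*1 = -8 + ½ = -15/2)
g = -I*√2/3 (g = -√(-5 + 3)/3 = -I*√2/3 ≈ -0.4714*I)
A(k, L) = 5 + L + k (A(k, L) = (L + k) + 5 = 5 + L + k)
n(y) = 8 (n(y) = 5 + 0 + 3 = 8)
n(g)*G(U(-2)) = 8*(-15/2) = -60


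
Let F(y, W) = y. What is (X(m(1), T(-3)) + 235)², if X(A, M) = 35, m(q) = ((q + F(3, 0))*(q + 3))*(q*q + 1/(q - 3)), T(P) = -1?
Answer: 72900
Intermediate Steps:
m(q) = (3 + q)²*(q² + 1/(-3 + q)) (m(q) = ((q + 3)*(q + 3))*(q*q + 1/(q - 3)) = ((3 + q)*(3 + q))*(q² + 1/(-3 + q)) = (3 + q)²*(q² + 1/(-3 + q)))
(X(m(1), T(-3)) + 235)² = (35 + 235)² = 270² = 72900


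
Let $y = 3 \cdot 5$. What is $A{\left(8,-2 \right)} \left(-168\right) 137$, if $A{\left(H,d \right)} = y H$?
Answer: $-2761920$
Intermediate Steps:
$y = 15$
$A{\left(H,d \right)} = 15 H$
$A{\left(8,-2 \right)} \left(-168\right) 137 = 15 \cdot 8 \left(-168\right) 137 = 120 \left(-168\right) 137 = \left(-20160\right) 137 = -2761920$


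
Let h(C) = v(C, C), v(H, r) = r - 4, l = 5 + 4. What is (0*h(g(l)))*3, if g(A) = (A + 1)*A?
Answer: 0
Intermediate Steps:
l = 9
v(H, r) = -4 + r
g(A) = A*(1 + A) (g(A) = (1 + A)*A = A*(1 + A))
h(C) = -4 + C
(0*h(g(l)))*3 = (0*(-4 + 9*(1 + 9)))*3 = (0*(-4 + 9*10))*3 = (0*(-4 + 90))*3 = (0*86)*3 = 0*3 = 0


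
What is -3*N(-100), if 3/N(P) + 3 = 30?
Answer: -⅓ ≈ -0.33333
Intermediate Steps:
N(P) = ⅑ (N(P) = 3/(-3 + 30) = 3/27 = 3*(1/27) = ⅑)
-3*N(-100) = -3*⅑ = -⅓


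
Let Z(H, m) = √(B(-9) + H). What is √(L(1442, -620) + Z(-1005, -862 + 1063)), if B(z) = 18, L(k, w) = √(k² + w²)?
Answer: √(2*√615941 + I*√987) ≈ 39.621 + 0.3965*I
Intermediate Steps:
Z(H, m) = √(18 + H)
√(L(1442, -620) + Z(-1005, -862 + 1063)) = √(√(1442² + (-620)²) + √(18 - 1005)) = √(√(2079364 + 384400) + √(-987)) = √(√2463764 + I*√987) = √(2*√615941 + I*√987)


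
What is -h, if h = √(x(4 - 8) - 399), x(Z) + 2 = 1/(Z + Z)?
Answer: -I*√6418/4 ≈ -20.028*I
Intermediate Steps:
x(Z) = -2 + 1/(2*Z) (x(Z) = -2 + 1/(Z + Z) = -2 + 1/(2*Z))
h = I*√6418/4 (h = √((-2 + 1/(2*(4 - 8))) - 399) = √((-2 + (½)/(-4)) - 399) = √((-2 + (½)*(-¼)) - 399) = √((-2 - ⅛) - 399) = √(-17/8 - 399) = √(-3209/8) = I*√6418/4 ≈ 20.028*I)
-h = -I*√6418/4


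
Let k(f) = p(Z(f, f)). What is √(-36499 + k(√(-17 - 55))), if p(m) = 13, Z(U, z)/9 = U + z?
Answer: 3*I*√4054 ≈ 191.01*I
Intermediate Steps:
Z(U, z) = 9*U + 9*z (Z(U, z) = 9*(U + z) = 9*U + 9*z)
k(f) = 13
√(-36499 + k(√(-17 - 55))) = √(-36499 + 13) = √(-36486) = 3*I*√4054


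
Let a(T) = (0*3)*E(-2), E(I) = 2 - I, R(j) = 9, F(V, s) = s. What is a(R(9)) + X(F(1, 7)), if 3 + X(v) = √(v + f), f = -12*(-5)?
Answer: -3 + √67 ≈ 5.1854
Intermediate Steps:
f = 60
X(v) = -3 + √(60 + v) (X(v) = -3 + √(v + 60) = -3 + √(60 + v))
a(T) = 0 (a(T) = (0*3)*(2 - 1*(-2)) = 0*(2 + 2) = 0*4 = 0)
a(R(9)) + X(F(1, 7)) = 0 + (-3 + √(60 + 7)) = 0 + (-3 + √67) = -3 + √67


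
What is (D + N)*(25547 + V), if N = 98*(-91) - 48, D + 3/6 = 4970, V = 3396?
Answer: -231341399/2 ≈ -1.1567e+8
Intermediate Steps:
D = 9939/2 (D = -½ + 4970 = 9939/2 ≈ 4969.5)
N = -8966 (N = -8918 - 48 = -8966)
(D + N)*(25547 + V) = (9939/2 - 8966)*(25547 + 3396) = -7993/2*28943 = -231341399/2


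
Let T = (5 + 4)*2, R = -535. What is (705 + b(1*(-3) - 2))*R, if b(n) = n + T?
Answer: -384130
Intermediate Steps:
T = 18 (T = 9*2 = 18)
b(n) = 18 + n (b(n) = n + 18 = 18 + n)
(705 + b(1*(-3) - 2))*R = (705 + (18 + (1*(-3) - 2)))*(-535) = (705 + (18 + (-3 - 2)))*(-535) = (705 + (18 - 5))*(-535) = (705 + 13)*(-535) = 718*(-535) = -384130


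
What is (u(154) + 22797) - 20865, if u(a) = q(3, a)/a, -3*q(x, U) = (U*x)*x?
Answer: 1929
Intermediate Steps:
q(x, U) = -U*x²/3 (q(x, U) = -U*x*x/3 = -U*x²/3)
u(a) = -3 (u(a) = (-⅓*a*3²)/a = (-⅓*a*9)/a = (-3*a)/a = -3)
(u(154) + 22797) - 20865 = (-3 + 22797) - 20865 = 22794 - 20865 = 1929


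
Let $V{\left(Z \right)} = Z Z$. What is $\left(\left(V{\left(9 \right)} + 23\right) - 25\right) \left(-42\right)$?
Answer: $-3318$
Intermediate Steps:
$V{\left(Z \right)} = Z^{2}$
$\left(\left(V{\left(9 \right)} + 23\right) - 25\right) \left(-42\right) = \left(\left(9^{2} + 23\right) - 25\right) \left(-42\right) = \left(\left(81 + 23\right) - 25\right) \left(-42\right) = \left(104 - 25\right) \left(-42\right) = 79 \left(-42\right) = -3318$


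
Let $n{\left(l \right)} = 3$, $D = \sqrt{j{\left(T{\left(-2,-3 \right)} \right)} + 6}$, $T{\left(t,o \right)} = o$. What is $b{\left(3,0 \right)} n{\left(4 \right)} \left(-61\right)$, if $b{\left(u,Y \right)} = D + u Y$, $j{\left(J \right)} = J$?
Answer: $- 183 \sqrt{3} \approx -316.97$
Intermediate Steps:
$D = \sqrt{3}$ ($D = \sqrt{-3 + 6} = \sqrt{3} \approx 1.732$)
$b{\left(u,Y \right)} = \sqrt{3} + Y u$ ($b{\left(u,Y \right)} = \sqrt{3} + u Y = \sqrt{3} + Y u$)
$b{\left(3,0 \right)} n{\left(4 \right)} \left(-61\right) = \left(\sqrt{3} + 0 \cdot 3\right) 3 \left(-61\right) = \left(\sqrt{3} + 0\right) 3 \left(-61\right) = \sqrt{3} \cdot 3 \left(-61\right) = 3 \sqrt{3} \left(-61\right) = - 183 \sqrt{3}$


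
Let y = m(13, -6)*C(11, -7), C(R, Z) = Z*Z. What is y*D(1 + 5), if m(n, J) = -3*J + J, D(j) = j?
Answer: 3528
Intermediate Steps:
C(R, Z) = Z²
m(n, J) = -2*J
y = 588 (y = -2*(-6)*(-7)² = 12*49 = 588)
y*D(1 + 5) = 588*(1 + 5) = 588*6 = 3528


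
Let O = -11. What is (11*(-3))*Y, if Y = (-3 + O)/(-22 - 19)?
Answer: -462/41 ≈ -11.268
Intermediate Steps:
Y = 14/41 (Y = (-3 - 11)/(-22 - 19) = -14/(-41) = -14*(-1/41) = 14/41 ≈ 0.34146)
(11*(-3))*Y = (11*(-3))*(14/41) = -33*14/41 = -462/41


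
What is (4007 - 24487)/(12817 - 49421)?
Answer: 5120/9151 ≈ 0.55950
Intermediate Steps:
(4007 - 24487)/(12817 - 49421) = -20480/(-36604) = -20480*(-1/36604) = 5120/9151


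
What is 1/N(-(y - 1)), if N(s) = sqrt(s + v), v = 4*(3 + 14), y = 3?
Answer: sqrt(66)/66 ≈ 0.12309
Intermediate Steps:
v = 68 (v = 4*17 = 68)
N(s) = sqrt(68 + s) (N(s) = sqrt(s + 68) = sqrt(68 + s))
1/N(-(y - 1)) = 1/(sqrt(68 - (3 - 1))) = 1/(sqrt(68 - 1*2)) = 1/(sqrt(68 - 2)) = 1/(sqrt(66)) = sqrt(66)/66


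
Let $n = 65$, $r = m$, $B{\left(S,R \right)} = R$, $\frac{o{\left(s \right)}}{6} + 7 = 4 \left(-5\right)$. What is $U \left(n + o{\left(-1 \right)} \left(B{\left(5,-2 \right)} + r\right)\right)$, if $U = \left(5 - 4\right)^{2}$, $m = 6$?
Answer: $-583$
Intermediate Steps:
$o{\left(s \right)} = -162$ ($o{\left(s \right)} = -42 + 6 \cdot 4 \left(-5\right) = -42 + 6 \left(-20\right) = -42 - 120 = -162$)
$r = 6$
$U = 1$ ($U = 1^{2} = 1$)
$U \left(n + o{\left(-1 \right)} \left(B{\left(5,-2 \right)} + r\right)\right) = 1 \left(65 - 162 \left(-2 + 6\right)\right) = 1 \left(65 - 648\right) = 1 \left(-583\right) = -583$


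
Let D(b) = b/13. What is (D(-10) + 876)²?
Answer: 129458884/169 ≈ 7.6603e+5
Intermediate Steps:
D(b) = b/13 (D(b) = b*(1/13) = b/13)
(D(-10) + 876)² = ((1/13)*(-10) + 876)² = (-10/13 + 876)² = (11378/13)² = 129458884/169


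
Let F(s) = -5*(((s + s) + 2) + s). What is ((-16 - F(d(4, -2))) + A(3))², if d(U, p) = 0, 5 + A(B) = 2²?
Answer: 49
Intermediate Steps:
A(B) = -1 (A(B) = -5 + 2² = -5 + 4 = -1)
F(s) = -10 - 15*s (F(s) = -5*((2*s + 2) + s) = -5*((2 + 2*s) + s) = -5*(2 + 3*s) = -10 - 15*s)
((-16 - F(d(4, -2))) + A(3))² = ((-16 - (-10 - 15*0)) - 1)² = ((-16 - (-10 + 0)) - 1)² = ((-16 - 1*(-10)) - 1)² = ((-16 + 10) - 1)² = (-6 - 1)² = (-7)² = 49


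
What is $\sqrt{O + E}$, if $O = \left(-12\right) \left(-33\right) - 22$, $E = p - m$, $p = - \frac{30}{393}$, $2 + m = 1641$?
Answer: $\frac{5 i \sqrt{868399}}{131} \approx 35.568 i$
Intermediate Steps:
$m = 1639$ ($m = -2 + 1641 = 1639$)
$p = - \frac{10}{131}$ ($p = \left(-30\right) \frac{1}{393} = - \frac{10}{131} \approx -0.076336$)
$E = - \frac{214719}{131}$ ($E = - \frac{10}{131} - 1639 = - \frac{214719}{131} \approx -1639.1$)
$O = 374$ ($O = 396 - 22 = 374$)
$\sqrt{O + E} = \sqrt{374 - \frac{214719}{131}} = \sqrt{- \frac{165725}{131}} = \frac{5 i \sqrt{868399}}{131}$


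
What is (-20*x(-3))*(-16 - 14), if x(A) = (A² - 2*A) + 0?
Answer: 9000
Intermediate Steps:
x(A) = A² - 2*A
(-20*x(-3))*(-16 - 14) = (-(-60)*(-2 - 3))*(-16 - 14) = -(-60)*(-5)*(-30) = -20*15*(-30) = -300*(-30) = 9000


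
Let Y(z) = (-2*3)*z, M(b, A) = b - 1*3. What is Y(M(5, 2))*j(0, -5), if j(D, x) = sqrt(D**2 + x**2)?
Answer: -60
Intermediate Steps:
M(b, A) = -3 + b (M(b, A) = b - 3 = -3 + b)
Y(z) = -6*z
Y(M(5, 2))*j(0, -5) = (-6*(-3 + 5))*sqrt(0**2 + (-5)**2) = (-6*2)*sqrt(0 + 25) = -12*sqrt(25) = -12*5 = -60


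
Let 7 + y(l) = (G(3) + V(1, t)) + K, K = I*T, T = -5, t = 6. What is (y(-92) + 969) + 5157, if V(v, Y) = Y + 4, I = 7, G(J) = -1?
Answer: 6093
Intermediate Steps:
V(v, Y) = 4 + Y
K = -35 (K = 7*(-5) = -35)
y(l) = -33 (y(l) = -7 + ((-1 + (4 + 6)) - 35) = -7 + ((-1 + 10) - 35) = -7 + (9 - 35) = -7 - 26 = -33)
(y(-92) + 969) + 5157 = (-33 + 969) + 5157 = 936 + 5157 = 6093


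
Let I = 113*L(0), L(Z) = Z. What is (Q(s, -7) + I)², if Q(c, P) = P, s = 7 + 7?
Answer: 49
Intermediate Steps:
s = 14
I = 0 (I = 113*0 = 0)
(Q(s, -7) + I)² = (-7 + 0)² = (-7)² = 49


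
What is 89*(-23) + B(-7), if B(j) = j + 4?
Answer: -2050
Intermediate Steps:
B(j) = 4 + j
89*(-23) + B(-7) = 89*(-23) + (4 - 7) = -2047 - 3 = -2050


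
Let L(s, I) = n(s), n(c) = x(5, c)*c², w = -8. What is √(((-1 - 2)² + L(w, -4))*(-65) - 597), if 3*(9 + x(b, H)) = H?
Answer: 11*√3522/3 ≈ 217.60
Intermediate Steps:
x(b, H) = -9 + H/3
n(c) = c²*(-9 + c/3) (n(c) = (-9 + c/3)*c² = c²*(-9 + c/3))
L(s, I) = s²*(-27 + s)/3
√(((-1 - 2)² + L(w, -4))*(-65) - 597) = √(((-1 - 2)² + (⅓)*(-8)²*(-27 - 8))*(-65) - 597) = √(((-3)² + (⅓)*64*(-35))*(-65) - 597) = √((9 - 2240/3)*(-65) - 597) = √(-2213/3*(-65) - 597) = √(143845/3 - 597) = √(142054/3) = 11*√3522/3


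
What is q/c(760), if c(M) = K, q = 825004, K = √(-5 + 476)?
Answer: 825004*√471/471 ≈ 38014.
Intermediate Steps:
K = √471 ≈ 21.703
c(M) = √471
q/c(760) = 825004/(√471) = 825004*(√471/471) = 825004*√471/471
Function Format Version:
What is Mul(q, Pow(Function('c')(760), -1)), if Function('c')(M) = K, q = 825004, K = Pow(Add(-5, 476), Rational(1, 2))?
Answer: Mul(Rational(825004, 471), Pow(471, Rational(1, 2))) ≈ 38014.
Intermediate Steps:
K = Pow(471, Rational(1, 2)) ≈ 21.703
Function('c')(M) = Pow(471, Rational(1, 2))
Mul(q, Pow(Function('c')(760), -1)) = Mul(825004, Pow(Pow(471, Rational(1, 2)), -1)) = Mul(825004, Mul(Rational(1, 471), Pow(471, Rational(1, 2)))) = Mul(Rational(825004, 471), Pow(471, Rational(1, 2)))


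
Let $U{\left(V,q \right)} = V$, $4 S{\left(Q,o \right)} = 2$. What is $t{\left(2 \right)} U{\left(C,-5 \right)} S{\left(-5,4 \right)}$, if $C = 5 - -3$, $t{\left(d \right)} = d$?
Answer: $8$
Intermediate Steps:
$C = 8$ ($C = 5 + 3 = 8$)
$S{\left(Q,o \right)} = \frac{1}{2}$ ($S{\left(Q,o \right)} = \frac{1}{4} \cdot 2 = \frac{1}{2}$)
$t{\left(2 \right)} U{\left(C,-5 \right)} S{\left(-5,4 \right)} = 2 \cdot 8 \cdot \frac{1}{2} = 16 \cdot \frac{1}{2} = 8$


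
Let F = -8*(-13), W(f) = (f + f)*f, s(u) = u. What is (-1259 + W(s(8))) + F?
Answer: -1027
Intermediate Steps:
W(f) = 2*f² (W(f) = (2*f)*f = 2*f²)
F = 104
(-1259 + W(s(8))) + F = (-1259 + 2*8²) + 104 = (-1259 + 2*64) + 104 = (-1259 + 128) + 104 = -1131 + 104 = -1027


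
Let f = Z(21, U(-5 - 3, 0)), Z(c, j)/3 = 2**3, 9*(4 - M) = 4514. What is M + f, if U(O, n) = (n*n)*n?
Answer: -4262/9 ≈ -473.56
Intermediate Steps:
M = -4478/9 (M = 4 - 1/9*4514 = 4 - 4514/9 = -4478/9 ≈ -497.56)
U(O, n) = n**3 (U(O, n) = n**2*n = n**3)
Z(c, j) = 24 (Z(c, j) = 3*2**3 = 3*8 = 24)
f = 24
M + f = -4478/9 + 24 = -4262/9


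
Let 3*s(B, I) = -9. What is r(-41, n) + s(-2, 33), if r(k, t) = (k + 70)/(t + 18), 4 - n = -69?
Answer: -244/91 ≈ -2.6813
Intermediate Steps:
n = 73 (n = 4 - 1*(-69) = 4 + 69 = 73)
s(B, I) = -3 (s(B, I) = (⅓)*(-9) = -3)
r(k, t) = (70 + k)/(18 + t)
r(-41, n) + s(-2, 33) = (70 - 41)/(18 + 73) - 3 = 29/91 - 3 = -244/91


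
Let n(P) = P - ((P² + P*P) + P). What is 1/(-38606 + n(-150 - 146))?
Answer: -1/213838 ≈ -4.6764e-6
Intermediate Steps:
n(P) = -2*P² (n(P) = P - ((P² + P²) + P) = P - (2*P² + P) = P - (P + 2*P²) = P + (-P - 2*P²) = -2*P²)
1/(-38606 + n(-150 - 146)) = 1/(-38606 - 2*(-150 - 146)²) = 1/(-38606 - 2*(-296)²) = 1/(-38606 - 2*87616) = 1/(-38606 - 175232) = 1/(-213838) = -1/213838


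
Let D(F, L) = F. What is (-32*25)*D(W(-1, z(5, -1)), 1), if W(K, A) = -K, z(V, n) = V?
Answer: -800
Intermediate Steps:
(-32*25)*D(W(-1, z(5, -1)), 1) = (-32*25)*(-1*(-1)) = -800*1 = -800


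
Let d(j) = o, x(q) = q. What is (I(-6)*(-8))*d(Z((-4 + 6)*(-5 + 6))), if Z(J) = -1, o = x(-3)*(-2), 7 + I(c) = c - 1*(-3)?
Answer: 480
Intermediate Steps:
I(c) = -4 + c (I(c) = -7 + (c - 1*(-3)) = -7 + (c + 3) = -7 + (3 + c) = -4 + c)
o = 6 (o = -3*(-2) = 6)
d(j) = 6
(I(-6)*(-8))*d(Z((-4 + 6)*(-5 + 6))) = ((-4 - 6)*(-8))*6 = -10*(-8)*6 = 80*6 = 480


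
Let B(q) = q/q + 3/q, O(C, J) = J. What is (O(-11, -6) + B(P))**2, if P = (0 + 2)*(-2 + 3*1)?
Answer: 49/4 ≈ 12.250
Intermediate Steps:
P = 2 (P = 2*(-2 + 3) = 2*1 = 2)
B(q) = 1 + 3/q
(O(-11, -6) + B(P))**2 = (-6 + (3 + 2)/2)**2 = (-6 + (1/2)*5)**2 = (-6 + 5/2)**2 = (-7/2)**2 = 49/4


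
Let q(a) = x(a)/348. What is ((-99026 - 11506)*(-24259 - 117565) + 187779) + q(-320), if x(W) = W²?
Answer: 1363836224389/87 ≈ 1.5676e+10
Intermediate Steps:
q(a) = a²/348
((-99026 - 11506)*(-24259 - 117565) + 187779) + q(-320) = ((-99026 - 11506)*(-24259 - 117565) + 187779) + (1/348)*(-320)² = (-110532*(-141824) + 187779) + (1/348)*102400 = (15676090368 + 187779) + 25600/87 = 15676278147 + 25600/87 = 1363836224389/87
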